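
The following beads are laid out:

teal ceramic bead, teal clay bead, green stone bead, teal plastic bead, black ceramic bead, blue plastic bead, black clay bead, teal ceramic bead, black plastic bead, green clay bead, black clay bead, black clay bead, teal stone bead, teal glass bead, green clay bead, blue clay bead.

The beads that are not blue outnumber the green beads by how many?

beads that are not blue: 14.
green beads: 3.
14 − 3 = 11.

11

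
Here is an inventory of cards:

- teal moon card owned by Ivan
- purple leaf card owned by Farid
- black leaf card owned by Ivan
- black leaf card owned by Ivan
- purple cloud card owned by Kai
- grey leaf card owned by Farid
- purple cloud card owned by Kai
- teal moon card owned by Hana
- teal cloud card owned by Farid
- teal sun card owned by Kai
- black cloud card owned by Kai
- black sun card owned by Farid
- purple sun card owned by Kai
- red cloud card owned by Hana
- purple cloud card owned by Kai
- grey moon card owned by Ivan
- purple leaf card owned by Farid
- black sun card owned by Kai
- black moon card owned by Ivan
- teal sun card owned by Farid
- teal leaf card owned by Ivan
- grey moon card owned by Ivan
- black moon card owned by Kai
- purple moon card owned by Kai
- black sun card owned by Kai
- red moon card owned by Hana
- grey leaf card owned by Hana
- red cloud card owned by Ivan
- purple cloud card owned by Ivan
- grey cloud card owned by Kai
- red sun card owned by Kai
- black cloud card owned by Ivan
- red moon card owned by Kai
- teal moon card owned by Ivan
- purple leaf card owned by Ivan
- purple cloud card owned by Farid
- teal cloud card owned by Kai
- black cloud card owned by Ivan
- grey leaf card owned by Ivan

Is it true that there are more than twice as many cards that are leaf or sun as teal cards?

|cards that are leaf or sun| = 16.
|teal cards| = 8.
The claim requires 16 > 2 × 8 = 16, which does not hold.

False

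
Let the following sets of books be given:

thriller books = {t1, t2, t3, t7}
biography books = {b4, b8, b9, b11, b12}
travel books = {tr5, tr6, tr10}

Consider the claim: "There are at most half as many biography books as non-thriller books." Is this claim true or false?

biography books: 5.
non-thriller books: 8.
The claim requires 2 × 5 = 10 ≤ 8, which does not hold.

False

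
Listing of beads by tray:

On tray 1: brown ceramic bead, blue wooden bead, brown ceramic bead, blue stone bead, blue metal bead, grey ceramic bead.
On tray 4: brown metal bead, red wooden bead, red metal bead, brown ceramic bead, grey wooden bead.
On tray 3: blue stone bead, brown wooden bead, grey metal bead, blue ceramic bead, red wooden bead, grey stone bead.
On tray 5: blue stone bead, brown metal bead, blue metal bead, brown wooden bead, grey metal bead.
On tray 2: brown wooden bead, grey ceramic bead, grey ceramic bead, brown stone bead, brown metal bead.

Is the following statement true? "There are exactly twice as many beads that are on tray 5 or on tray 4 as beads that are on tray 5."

|beads on tray 5 or on tray 4| = 10.
|beads on tray 5| = 5.
The claim requires 10 = 2 × 5 = 10, which holds.

True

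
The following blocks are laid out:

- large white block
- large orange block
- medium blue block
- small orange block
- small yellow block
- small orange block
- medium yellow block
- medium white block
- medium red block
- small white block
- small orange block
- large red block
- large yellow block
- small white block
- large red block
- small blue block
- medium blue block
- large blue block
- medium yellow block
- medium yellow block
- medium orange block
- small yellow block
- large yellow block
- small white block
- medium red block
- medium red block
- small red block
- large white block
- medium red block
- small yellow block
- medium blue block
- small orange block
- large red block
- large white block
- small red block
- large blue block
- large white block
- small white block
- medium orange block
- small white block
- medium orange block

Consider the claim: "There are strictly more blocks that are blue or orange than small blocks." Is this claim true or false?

False

blocks that are blue or orange: 14.
small blocks: 15.
The claim requires 14 > 15, which does not hold.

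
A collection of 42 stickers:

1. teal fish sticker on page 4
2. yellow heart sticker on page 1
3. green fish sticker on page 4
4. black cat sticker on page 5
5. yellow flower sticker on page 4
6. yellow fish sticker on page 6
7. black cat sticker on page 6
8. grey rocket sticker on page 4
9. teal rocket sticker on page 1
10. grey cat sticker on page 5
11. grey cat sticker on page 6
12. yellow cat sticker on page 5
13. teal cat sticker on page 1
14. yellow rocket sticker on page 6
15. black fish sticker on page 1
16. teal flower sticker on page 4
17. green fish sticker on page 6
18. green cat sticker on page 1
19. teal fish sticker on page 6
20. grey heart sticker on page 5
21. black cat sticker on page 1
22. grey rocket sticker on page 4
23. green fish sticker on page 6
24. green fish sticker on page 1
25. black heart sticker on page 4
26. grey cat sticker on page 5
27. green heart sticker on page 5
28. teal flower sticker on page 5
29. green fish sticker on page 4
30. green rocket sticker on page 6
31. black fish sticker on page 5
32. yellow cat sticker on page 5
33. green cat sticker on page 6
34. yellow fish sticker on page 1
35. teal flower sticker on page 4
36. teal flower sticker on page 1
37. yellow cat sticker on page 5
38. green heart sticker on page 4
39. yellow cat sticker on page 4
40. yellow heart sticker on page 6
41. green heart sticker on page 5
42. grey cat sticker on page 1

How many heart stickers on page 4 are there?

2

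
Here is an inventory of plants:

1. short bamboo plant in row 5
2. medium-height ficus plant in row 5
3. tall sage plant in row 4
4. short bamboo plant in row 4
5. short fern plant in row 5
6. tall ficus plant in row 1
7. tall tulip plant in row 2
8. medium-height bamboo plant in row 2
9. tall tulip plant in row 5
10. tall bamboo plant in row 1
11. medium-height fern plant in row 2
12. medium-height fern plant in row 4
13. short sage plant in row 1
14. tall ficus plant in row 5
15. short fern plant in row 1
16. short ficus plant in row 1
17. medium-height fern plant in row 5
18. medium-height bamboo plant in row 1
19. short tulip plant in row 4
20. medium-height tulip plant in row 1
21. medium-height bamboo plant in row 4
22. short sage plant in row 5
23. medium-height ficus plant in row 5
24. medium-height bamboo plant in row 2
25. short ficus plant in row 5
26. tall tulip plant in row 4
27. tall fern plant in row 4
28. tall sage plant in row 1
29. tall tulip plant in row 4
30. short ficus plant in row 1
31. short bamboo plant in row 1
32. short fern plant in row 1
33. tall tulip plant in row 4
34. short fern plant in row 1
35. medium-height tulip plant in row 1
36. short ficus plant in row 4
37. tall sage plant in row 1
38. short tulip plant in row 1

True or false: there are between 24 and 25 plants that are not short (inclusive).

False

There are 23 plants that are not short.
The claim requires 24 ≤ 23 ≤ 25, which does not hold.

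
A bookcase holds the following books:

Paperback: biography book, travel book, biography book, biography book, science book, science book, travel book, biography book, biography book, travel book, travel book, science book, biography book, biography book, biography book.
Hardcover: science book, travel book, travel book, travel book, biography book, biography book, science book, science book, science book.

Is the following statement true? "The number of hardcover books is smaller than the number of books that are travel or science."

There are 9 hardcover books.
There are 14 books that are travel or science.
The claim requires 9 < 14, which holds.

True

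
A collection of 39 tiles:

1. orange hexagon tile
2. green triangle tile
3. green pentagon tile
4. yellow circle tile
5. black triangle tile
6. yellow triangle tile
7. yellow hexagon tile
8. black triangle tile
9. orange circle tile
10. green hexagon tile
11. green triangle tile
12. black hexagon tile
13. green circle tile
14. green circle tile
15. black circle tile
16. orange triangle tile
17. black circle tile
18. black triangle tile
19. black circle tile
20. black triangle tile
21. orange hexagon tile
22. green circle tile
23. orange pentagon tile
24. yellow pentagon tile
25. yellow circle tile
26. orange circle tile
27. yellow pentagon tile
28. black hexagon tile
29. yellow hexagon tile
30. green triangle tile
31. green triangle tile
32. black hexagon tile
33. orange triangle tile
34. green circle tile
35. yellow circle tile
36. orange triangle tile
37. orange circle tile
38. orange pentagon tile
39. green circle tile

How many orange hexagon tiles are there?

2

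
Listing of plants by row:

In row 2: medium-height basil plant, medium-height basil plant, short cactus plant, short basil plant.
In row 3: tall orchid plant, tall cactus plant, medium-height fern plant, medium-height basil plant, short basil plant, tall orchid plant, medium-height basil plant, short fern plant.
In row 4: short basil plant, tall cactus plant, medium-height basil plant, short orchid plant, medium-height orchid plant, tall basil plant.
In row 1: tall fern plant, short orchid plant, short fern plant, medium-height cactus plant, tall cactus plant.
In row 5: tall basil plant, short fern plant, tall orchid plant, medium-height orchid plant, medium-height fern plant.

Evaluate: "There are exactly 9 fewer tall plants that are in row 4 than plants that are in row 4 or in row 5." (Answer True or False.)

There are 2 tall plants in row 4.
There are 11 plants in row 4 or in row 5.
The claim requires 11 − 2 (= 9) to equal 9, which holds.

True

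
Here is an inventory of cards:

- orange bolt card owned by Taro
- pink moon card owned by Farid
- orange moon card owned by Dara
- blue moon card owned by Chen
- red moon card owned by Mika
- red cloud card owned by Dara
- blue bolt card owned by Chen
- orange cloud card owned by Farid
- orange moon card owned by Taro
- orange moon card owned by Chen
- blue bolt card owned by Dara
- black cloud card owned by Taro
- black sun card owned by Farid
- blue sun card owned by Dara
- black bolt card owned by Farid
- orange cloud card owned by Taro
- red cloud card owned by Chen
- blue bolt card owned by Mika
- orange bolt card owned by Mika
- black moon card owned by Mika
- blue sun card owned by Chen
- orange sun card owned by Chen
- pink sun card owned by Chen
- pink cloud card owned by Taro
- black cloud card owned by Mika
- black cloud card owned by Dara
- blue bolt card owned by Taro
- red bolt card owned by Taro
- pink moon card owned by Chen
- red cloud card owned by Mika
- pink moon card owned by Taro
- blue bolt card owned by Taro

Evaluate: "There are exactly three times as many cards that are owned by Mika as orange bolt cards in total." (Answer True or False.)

Count of cards owned by Mika: 6.
There are 2 orange bolt cards.
The claim requires 6 = 3 × 2 = 6, which holds.

True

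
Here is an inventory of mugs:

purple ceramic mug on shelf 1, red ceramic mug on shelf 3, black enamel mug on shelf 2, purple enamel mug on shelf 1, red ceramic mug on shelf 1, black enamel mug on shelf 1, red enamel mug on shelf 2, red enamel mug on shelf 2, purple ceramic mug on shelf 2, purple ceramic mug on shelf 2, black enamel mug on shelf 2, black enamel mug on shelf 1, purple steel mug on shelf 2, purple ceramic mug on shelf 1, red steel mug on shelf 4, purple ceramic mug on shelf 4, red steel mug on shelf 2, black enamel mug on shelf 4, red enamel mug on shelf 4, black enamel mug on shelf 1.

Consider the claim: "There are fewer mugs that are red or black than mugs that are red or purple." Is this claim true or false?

|mugs that are red or black| = 13.
|mugs that are red or purple| = 14.
The claim requires 13 < 14, which holds.

True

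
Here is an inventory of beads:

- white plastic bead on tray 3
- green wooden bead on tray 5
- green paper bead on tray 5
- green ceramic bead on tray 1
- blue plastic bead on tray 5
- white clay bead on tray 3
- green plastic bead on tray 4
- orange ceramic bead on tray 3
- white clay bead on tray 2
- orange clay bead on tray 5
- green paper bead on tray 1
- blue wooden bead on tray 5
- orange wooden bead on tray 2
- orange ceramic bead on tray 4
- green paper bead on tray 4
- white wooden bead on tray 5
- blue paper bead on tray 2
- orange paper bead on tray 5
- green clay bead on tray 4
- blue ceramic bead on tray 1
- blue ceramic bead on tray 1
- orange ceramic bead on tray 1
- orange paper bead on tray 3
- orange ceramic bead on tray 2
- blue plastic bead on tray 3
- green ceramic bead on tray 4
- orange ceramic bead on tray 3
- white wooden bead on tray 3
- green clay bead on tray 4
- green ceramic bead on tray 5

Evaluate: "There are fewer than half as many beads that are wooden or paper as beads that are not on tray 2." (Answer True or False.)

True

|beads that are wooden or paper| = 11.
|beads that are not on tray 2| = 26.
The claim requires 2 × 11 = 22 < 26, which holds.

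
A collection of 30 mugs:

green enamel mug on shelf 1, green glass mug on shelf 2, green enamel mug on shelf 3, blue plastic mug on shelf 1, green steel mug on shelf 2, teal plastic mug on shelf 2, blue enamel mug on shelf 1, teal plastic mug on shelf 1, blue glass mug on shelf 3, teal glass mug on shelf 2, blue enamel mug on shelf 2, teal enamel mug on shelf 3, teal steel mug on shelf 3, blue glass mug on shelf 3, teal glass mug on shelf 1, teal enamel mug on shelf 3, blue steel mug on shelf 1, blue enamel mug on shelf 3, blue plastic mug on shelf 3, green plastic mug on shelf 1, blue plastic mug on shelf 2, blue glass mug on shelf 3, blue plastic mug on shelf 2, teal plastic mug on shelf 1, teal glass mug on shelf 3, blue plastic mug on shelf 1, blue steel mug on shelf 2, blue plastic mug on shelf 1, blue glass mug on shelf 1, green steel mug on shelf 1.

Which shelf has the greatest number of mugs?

Counts by shelf: shelf 1→12, shelf 3→10, shelf 2→8.
The maximum is 12, held uniquely by shelf 1.

shelf 1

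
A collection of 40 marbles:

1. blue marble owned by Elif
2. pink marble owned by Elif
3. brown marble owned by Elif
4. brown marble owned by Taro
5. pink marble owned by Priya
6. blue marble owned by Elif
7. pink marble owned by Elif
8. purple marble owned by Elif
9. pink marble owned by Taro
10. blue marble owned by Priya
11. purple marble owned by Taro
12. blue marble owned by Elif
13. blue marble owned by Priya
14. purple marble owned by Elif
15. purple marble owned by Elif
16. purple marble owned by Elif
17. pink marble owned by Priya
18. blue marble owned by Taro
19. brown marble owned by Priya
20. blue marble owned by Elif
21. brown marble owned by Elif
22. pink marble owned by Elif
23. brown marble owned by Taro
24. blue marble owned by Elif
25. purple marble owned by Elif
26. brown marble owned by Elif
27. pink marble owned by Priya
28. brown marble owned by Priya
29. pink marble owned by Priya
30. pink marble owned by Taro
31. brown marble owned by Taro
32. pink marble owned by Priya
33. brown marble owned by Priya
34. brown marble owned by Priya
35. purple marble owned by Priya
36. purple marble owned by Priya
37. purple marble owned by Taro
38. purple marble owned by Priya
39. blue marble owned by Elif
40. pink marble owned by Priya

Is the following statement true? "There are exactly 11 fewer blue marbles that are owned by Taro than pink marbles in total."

False

Count of blue marbles owned by Taro: 1.
There are 11 pink marbles.
The claim requires 11 − 1 (= 10) to equal 11, which does not hold.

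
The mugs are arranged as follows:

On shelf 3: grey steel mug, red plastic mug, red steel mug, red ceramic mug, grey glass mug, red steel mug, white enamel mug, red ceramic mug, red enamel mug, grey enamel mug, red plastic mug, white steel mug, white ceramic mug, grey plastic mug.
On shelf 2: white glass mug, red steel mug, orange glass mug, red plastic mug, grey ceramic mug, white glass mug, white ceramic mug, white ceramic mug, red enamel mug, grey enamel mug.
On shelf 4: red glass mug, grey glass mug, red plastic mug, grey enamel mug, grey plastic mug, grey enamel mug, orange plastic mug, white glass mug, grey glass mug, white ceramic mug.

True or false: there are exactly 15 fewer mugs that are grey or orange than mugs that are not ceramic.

False

|mugs that are grey or orange| = 13.
|mugs that are not ceramic| = 27.
The claim requires 27 − 13 (= 14) to equal 15, which does not hold.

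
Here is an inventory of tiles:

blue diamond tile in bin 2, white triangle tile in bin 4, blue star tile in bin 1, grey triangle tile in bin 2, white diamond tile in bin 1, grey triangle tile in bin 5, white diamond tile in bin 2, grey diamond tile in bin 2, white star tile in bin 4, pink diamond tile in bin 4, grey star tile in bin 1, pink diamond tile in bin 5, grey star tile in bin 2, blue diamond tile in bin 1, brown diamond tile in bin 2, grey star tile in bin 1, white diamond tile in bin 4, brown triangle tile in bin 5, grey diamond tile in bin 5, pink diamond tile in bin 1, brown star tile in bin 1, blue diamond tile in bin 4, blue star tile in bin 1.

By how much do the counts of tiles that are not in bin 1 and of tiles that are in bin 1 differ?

tiles that are not in bin 1: 15. tiles in bin 1: 8.
|15 − 8| = 15 − 8 = 7.

7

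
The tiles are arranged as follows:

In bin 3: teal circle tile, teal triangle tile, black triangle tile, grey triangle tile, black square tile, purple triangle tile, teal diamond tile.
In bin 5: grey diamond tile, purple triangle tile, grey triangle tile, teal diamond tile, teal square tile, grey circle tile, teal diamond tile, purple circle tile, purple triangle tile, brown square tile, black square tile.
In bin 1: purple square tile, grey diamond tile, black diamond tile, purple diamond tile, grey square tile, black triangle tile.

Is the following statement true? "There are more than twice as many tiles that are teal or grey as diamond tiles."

False

tiles that are teal or grey: 12.
diamond tiles: 7.
The claim requires 12 > 2 × 7 = 14, which does not hold.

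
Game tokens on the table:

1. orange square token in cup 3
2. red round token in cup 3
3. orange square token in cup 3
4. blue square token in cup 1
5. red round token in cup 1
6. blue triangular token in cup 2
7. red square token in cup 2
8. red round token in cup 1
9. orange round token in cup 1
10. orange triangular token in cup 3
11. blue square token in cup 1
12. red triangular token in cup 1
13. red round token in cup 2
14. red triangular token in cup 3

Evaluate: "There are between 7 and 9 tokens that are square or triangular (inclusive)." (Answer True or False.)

True

|tokens that are square or triangular| = 9.
The claim requires 7 ≤ 9 ≤ 9, which holds.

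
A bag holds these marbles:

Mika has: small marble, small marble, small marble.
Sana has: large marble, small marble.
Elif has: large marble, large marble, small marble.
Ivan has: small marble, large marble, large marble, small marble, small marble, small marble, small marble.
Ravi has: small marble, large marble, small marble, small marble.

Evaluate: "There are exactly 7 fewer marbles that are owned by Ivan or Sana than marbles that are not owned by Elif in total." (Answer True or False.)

True

marbles owned by Ivan or Sana: 9.
marbles that are not owned by Elif: 16.
The claim requires 16 − 9 (= 7) to equal 7, which holds.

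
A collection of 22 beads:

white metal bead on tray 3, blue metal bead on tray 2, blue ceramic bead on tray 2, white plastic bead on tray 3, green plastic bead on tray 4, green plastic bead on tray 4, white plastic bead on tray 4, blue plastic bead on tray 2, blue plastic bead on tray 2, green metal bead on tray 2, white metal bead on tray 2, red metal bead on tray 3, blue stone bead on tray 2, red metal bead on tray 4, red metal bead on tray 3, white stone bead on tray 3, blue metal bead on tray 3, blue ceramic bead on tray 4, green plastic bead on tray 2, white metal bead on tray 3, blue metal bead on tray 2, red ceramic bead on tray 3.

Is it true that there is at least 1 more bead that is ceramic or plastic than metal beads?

False

beads that are ceramic or plastic: 10.
metal beads: 10.
The claim requires 10 − 10 = 0 ≥ 1, which does not hold.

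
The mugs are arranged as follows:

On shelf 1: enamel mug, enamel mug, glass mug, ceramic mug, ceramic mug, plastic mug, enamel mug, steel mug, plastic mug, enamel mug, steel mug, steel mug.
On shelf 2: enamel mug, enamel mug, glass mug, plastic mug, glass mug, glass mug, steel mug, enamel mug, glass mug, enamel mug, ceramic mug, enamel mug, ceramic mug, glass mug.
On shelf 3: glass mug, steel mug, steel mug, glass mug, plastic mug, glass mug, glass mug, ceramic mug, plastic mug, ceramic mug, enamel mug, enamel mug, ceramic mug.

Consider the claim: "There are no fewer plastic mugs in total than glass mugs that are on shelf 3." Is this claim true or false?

There are 5 plastic mugs.
There are 4 glass mugs on shelf 3.
The claim requires 5 ≥ 4, which holds.

True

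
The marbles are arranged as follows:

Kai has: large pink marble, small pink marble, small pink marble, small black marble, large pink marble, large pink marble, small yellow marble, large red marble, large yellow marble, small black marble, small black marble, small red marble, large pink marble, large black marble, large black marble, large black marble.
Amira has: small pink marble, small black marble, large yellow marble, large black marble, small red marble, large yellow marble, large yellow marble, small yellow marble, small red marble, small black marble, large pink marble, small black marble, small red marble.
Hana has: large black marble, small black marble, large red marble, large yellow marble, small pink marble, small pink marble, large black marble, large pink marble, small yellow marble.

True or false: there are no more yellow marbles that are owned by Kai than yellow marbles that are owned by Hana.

Count of yellow marbles owned by Kai: 2.
Count of yellow marbles owned by Hana: 2.
The claim requires 2 ≤ 2, which holds.

True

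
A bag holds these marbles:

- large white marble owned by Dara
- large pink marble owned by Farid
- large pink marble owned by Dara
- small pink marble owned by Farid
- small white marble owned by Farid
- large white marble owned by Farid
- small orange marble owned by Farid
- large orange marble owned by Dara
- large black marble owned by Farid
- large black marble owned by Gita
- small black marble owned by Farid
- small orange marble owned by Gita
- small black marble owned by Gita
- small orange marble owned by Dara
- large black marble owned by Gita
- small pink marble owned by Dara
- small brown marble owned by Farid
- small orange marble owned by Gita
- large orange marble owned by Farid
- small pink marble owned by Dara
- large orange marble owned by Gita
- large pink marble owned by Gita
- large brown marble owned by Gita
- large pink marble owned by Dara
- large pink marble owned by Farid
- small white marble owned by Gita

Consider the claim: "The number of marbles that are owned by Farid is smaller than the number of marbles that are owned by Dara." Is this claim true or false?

Count of marbles owned by Farid: 10.
Count of marbles owned by Dara: 7.
The claim requires 10 < 7, which does not hold.

False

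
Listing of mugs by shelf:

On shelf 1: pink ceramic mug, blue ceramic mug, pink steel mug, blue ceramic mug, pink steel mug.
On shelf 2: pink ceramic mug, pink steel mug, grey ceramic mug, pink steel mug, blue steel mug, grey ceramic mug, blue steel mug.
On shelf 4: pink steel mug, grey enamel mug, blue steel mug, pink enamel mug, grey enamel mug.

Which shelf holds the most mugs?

Counts by shelf: shelf 2→7, shelf 4→5, shelf 1→5.
The maximum is 7, held uniquely by shelf 2.

shelf 2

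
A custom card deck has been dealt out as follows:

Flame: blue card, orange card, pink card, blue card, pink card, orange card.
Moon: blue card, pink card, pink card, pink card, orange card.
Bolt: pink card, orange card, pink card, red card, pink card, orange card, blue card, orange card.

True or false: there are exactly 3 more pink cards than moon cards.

True

|pink cards| = 8.
|moon cards| = 5.
The claim requires 8 − 5 (= 3) to equal 3, which holds.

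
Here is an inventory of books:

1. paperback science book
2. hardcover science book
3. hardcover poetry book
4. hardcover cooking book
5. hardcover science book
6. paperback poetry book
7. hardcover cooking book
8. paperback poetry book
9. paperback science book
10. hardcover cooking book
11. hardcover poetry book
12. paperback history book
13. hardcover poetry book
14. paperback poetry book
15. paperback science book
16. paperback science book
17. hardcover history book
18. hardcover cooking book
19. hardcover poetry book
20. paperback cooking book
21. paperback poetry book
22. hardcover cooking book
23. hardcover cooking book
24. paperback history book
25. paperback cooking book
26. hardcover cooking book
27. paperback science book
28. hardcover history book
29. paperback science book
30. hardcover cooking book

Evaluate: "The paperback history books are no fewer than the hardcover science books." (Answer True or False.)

True

There are 2 paperback history books.
There are 2 hardcover science books.
The claim requires 2 ≥ 2, which holds.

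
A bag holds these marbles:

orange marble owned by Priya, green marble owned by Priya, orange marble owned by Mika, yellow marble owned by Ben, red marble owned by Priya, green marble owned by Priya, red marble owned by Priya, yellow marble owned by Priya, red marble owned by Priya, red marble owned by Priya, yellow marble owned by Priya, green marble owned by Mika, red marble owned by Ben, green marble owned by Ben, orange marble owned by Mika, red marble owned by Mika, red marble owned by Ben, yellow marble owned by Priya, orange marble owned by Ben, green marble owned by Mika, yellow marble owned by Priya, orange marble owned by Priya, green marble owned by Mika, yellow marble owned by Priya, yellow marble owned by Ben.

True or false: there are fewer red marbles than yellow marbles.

red marbles: 7.
yellow marbles: 7.
The claim requires 7 < 7, which does not hold.

False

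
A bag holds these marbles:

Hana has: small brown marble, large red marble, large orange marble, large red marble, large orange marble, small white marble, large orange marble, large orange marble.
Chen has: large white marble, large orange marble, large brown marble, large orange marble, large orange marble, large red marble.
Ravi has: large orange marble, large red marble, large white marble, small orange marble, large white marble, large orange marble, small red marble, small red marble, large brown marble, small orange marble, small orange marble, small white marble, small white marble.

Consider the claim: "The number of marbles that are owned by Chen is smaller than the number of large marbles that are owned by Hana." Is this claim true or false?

False

Count of marbles owned by Chen: 6.
Count of large marbles owned by Hana: 6.
The claim requires 6 < 6, which does not hold.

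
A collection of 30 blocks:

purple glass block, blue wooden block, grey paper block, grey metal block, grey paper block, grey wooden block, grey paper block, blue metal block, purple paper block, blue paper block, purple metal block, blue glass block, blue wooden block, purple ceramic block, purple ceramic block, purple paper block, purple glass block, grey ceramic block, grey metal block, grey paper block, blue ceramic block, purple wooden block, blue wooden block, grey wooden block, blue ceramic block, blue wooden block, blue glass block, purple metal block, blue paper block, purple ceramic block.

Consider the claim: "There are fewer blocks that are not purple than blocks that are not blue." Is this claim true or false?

blocks that are not purple: 20.
blocks that are not blue: 19.
The claim requires 20 < 19, which does not hold.

False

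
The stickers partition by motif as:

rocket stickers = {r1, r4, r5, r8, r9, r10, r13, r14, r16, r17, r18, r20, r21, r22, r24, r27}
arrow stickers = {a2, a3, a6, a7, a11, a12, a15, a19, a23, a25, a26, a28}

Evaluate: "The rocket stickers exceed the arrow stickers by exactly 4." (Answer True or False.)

rocket stickers: 16.
arrow stickers: 12.
The claim requires 16 − 12 (= 4) to equal 4, which holds.

True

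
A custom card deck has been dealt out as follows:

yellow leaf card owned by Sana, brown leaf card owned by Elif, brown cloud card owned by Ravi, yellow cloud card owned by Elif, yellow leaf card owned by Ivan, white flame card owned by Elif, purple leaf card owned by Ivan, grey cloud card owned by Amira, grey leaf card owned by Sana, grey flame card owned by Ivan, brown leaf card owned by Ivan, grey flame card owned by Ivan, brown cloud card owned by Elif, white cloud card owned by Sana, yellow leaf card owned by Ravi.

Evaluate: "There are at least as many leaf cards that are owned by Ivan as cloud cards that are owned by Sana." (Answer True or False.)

True

leaf cards owned by Ivan: 3.
cloud cards owned by Sana: 1.
The claim requires 3 ≥ 1, which holds.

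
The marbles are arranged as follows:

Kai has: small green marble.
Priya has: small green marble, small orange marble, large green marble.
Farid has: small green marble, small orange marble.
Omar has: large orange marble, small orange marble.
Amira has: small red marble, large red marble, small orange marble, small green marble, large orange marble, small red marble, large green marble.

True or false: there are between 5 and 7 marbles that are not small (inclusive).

True

marbles that are not small: 5.
The claim requires 5 ≤ 5 ≤ 7, which holds.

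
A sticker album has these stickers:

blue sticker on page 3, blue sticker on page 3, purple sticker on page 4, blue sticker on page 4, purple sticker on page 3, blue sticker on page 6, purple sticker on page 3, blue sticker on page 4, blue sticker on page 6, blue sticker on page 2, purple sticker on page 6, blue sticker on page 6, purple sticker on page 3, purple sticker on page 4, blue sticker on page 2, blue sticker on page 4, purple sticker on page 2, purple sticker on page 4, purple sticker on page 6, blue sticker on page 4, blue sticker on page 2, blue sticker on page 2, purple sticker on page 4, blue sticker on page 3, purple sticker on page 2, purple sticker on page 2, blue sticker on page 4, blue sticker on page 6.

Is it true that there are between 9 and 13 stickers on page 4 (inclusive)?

True

There are 9 stickers on page 4.
The claim requires 9 ≤ 9 ≤ 13, which holds.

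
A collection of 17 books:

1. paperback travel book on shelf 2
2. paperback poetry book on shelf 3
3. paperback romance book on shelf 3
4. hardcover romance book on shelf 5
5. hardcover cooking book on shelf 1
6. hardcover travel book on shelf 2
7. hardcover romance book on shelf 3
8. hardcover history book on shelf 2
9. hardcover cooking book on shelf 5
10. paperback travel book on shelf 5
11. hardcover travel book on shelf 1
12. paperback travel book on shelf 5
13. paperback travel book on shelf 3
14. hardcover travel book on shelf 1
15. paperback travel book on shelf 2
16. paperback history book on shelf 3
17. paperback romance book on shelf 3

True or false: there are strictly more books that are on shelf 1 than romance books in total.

books on shelf 1: 3.
romance books: 4.
The claim requires 3 > 4, which does not hold.

False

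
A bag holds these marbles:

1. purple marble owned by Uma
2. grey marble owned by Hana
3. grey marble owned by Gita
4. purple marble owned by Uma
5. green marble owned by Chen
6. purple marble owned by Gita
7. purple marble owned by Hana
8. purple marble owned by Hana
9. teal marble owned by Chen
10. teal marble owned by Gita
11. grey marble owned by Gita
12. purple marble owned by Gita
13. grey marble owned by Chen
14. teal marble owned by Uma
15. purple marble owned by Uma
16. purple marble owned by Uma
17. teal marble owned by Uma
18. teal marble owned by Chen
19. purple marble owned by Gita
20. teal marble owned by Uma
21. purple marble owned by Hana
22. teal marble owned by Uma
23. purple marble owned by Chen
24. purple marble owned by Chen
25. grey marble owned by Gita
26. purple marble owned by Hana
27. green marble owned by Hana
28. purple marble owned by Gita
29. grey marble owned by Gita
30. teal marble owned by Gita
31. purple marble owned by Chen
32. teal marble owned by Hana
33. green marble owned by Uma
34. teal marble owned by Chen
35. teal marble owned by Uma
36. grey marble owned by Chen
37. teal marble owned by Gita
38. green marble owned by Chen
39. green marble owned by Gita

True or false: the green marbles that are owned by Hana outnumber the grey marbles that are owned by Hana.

False

Count of green marbles owned by Hana: 1.
Count of grey marbles owned by Hana: 1.
The claim requires 1 > 1, which does not hold.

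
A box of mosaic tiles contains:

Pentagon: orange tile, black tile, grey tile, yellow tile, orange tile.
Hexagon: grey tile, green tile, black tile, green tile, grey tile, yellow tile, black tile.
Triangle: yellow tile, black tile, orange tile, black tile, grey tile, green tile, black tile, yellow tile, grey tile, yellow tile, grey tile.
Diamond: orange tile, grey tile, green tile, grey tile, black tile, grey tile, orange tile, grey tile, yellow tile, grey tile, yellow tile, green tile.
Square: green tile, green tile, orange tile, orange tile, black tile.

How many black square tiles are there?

1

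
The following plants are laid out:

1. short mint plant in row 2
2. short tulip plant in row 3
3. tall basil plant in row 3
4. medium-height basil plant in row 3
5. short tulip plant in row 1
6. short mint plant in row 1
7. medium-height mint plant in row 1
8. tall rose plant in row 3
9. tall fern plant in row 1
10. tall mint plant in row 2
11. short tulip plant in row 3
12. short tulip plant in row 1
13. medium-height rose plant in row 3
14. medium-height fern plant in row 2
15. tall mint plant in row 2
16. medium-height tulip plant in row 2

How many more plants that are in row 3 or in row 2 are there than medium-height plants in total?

6

plants in row 3 or in row 2: 11.
medium-height plants: 5.
11 − 5 = 6.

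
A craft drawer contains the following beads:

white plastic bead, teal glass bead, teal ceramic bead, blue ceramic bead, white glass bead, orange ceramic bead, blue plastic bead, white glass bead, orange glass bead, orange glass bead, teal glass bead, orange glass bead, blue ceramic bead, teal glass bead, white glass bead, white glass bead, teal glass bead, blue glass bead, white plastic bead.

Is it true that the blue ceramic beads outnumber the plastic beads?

blue ceramic beads: 2.
plastic beads: 3.
The claim requires 2 > 3, which does not hold.

False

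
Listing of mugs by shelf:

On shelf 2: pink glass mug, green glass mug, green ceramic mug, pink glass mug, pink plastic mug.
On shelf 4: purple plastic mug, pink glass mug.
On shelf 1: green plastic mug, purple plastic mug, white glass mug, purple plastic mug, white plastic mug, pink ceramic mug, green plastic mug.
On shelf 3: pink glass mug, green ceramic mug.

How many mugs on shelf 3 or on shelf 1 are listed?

9

on shelf 1: 7; on shelf 3: 2; together 7 + 2 = 9.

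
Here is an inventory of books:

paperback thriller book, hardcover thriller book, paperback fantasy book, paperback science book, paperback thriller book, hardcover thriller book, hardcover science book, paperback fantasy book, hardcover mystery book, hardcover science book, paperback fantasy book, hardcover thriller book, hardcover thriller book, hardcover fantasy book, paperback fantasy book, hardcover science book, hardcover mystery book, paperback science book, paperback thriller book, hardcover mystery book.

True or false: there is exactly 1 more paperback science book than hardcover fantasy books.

True

There are 2 paperback science books.
There is 1 hardcover fantasy book.
The claim requires 2 − 1 (= 1) to equal 1, which holds.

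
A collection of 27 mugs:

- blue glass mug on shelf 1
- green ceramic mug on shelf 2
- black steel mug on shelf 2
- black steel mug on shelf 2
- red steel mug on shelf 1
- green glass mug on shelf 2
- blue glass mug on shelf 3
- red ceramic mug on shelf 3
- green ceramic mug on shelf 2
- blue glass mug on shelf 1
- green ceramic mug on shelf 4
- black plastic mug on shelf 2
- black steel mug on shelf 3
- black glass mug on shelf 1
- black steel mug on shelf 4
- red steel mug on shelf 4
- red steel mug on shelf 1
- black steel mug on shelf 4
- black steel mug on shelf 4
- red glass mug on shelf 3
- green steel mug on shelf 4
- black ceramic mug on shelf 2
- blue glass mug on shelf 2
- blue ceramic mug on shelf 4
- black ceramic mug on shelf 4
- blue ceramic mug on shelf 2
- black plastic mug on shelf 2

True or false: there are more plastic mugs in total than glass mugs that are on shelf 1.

False

plastic mugs: 2.
glass mugs on shelf 1: 3.
The claim requires 2 > 3, which does not hold.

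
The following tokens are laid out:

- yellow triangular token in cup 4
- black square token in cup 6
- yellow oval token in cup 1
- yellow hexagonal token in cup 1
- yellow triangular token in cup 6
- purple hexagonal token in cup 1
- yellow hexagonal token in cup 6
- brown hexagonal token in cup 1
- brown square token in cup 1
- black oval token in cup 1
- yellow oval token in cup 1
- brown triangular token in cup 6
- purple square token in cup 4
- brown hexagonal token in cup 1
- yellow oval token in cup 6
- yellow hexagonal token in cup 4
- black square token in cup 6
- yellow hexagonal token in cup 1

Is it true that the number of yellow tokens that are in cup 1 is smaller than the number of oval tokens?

False

There are 4 yellow tokens in cup 1.
There are 4 oval tokens.
The claim requires 4 < 4, which does not hold.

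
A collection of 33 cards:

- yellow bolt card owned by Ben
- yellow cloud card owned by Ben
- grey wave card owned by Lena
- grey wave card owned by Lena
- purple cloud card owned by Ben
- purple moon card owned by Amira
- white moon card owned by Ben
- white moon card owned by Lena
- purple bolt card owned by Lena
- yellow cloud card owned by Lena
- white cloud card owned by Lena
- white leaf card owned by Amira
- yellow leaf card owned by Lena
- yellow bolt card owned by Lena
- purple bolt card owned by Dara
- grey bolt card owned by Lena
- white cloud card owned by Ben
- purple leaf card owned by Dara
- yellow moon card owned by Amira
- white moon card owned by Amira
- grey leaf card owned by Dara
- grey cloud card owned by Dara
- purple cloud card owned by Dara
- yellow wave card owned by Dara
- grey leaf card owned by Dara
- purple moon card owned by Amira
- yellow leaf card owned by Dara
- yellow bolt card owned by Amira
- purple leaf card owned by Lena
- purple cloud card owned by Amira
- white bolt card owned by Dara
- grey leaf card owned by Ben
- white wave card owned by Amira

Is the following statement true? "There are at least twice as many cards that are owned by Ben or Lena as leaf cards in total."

True

Count of cards owned by Ben or Lena: 16.
There are 8 leaf cards.
The claim requires 16 ≥ 2 × 8 = 16, which holds.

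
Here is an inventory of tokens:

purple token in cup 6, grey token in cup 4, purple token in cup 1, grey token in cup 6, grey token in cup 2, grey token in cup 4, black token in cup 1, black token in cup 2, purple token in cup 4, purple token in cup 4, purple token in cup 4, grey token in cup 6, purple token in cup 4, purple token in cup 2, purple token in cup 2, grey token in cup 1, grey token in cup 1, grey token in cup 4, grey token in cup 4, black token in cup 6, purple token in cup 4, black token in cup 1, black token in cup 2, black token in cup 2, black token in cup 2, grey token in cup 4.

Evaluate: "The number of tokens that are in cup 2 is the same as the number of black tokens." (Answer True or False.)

True

tokens in cup 2: 7.
black tokens: 7.
The claim requires 7 = 7, which holds.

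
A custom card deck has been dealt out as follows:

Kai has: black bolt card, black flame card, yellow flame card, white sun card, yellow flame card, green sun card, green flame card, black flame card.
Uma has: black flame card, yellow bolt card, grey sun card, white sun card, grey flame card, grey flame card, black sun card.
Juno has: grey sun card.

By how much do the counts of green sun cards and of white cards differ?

1

green sun cards: 1. white cards: 2.
|1 − 2| = 2 − 1 = 1.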